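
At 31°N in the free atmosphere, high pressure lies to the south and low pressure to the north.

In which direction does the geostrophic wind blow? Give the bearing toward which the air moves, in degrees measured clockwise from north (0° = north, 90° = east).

090°

The pressure-gradient force points toward the north (bearing 000°).
Geostrophic balance: in the Northern Hemisphere the Coriolis force deflects motion to the right, so the geostrophic wind blows 90° to the right of the pressure-gradient force (low pressure on the left).
Rotating 000° by 90° clockwise gives 090° — the wind blows toward the east.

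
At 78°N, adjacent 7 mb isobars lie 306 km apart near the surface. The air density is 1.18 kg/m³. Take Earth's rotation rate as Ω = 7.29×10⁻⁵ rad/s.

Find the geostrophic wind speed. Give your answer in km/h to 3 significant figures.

48.9 km/h

Coriolis parameter at 78°N:
f = 2Ω sin φ = 2 × 7.29×10⁻⁵ × sin 78° = 1.43×10⁻⁴ s⁻¹
Pressure gradient: |∂P/∂n| = 700 Pa / 306000 m = 2.29×10⁻³ Pa/m
Geostrophic balance (pressure-gradient force = Coriolis force):
V_g = (1/(fρ)) |∂P/∂n| = 2.29×10⁻³ / (1.43×10⁻⁴ × 1.18) = 13.6 m/s
Converting: 13.6 m/s × 3.6 = 48.9 km/h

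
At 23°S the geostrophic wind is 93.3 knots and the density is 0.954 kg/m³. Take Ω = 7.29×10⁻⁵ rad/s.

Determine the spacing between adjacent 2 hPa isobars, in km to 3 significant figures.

76.7 km

Coriolis parameter at 23°S:
f = 2Ω sin φ = 2 × 7.29×10⁻⁵ × sin 23° = 5.70×10⁻⁵ s⁻¹
Wind speed in SI: 93.3 knots = 48.0 m/s
Geostrophic balance rearranged: |∂P/∂n| = f ρ V_g
|∂P/∂n| = 5.70×10⁻⁵ × 0.954 × 48.0 = 2.61×10⁻³ Pa/m
Isobar spacing: Δn = ΔP/|∂P/∂n| = 200 Pa / 2.61×10⁻³ Pa/m = 76670 m ≈ 76.7 km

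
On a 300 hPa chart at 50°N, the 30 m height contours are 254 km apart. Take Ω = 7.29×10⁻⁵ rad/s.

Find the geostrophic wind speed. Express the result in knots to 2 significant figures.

Coriolis parameter at 50°N:
f = 2Ω sin φ = 2 × 7.29×10⁻⁵ × sin 50° = 1.12×10⁻⁴ s⁻¹
Height gradient: |∂Z/∂n| = 30 m / 254000 m = 1.18×10⁻⁴
On a pressure surface, geostrophic balance gives V_g = (g/f)|∂Z/∂n|:
V_g = 9.81 × 1.18×10⁻⁴ / 1.12×10⁻⁴ = 10.4 m/s
Converting: 10.4 m/s × 1.944 = 20 knots

20 knots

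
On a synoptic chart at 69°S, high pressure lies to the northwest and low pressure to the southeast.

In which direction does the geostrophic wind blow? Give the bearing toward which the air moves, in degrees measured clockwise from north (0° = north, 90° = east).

The pressure-gradient force points toward the southeast (bearing 135°).
Geostrophic balance: in the Southern Hemisphere the Coriolis force deflects motion to the left, so the geostrophic wind blows 90° to the left of the pressure-gradient force (low pressure on the right).
Rotating 135° by 90° counterclockwise gives 045° — the wind blows toward the northeast.

045°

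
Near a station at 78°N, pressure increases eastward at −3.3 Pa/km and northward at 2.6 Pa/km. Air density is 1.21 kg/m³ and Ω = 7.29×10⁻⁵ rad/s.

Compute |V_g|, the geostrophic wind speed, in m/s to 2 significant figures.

24 m/s

Coriolis parameter at 78°N:
f = 2Ω sin φ = 2 × 7.29×10⁻⁵ × sin 78° = 1.43×10⁻⁴ s⁻¹
Component geostrophic relations (x east, y north):
u_g = −(1/(fρ)) ∂P/∂y,  v_g = (1/(fρ)) ∂P/∂x
u_g = −(2.6×10⁻³)/(1.43×10⁻⁴ × 1.21) = −15.1 m/s;  v_g = (−3.3×10⁻³)/(1.43×10⁻⁴ × 1.21) = −19.1 m/s
|V_g| = √(u_g² + v_g²) = 24.3 m/s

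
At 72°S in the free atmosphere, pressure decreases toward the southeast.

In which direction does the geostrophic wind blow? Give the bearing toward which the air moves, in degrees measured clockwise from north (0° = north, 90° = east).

045°

The pressure-gradient force points toward the southeast (bearing 135°).
Geostrophic balance: in the Southern Hemisphere the Coriolis force deflects motion to the left, so the geostrophic wind blows 90° to the left of the pressure-gradient force (low pressure on the right).
Rotating 135° by 90° counterclockwise gives 045° — the wind blows toward the northeast.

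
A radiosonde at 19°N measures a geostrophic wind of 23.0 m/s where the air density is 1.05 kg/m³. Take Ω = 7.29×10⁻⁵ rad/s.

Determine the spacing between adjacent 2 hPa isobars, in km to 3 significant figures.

174 km

Coriolis parameter at 19°N:
f = 2Ω sin φ = 2 × 7.29×10⁻⁵ × sin 19° = 4.75×10⁻⁵ s⁻¹
Geostrophic balance rearranged: |∂P/∂n| = f ρ V_g
|∂P/∂n| = 4.75×10⁻⁵ × 1.05 × 23.0 = 1.15×10⁻³ Pa/m
Isobar spacing: Δn = ΔP/|∂P/∂n| = 200 Pa / 1.15×10⁻³ Pa/m = 174467 m ≈ 174 km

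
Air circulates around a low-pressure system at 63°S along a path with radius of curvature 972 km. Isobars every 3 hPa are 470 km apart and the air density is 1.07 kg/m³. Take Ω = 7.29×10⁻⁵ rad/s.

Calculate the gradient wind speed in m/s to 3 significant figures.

4.44 m/s

Coriolis parameter at 63°S:
f = 2Ω sin φ = 2 × 7.29×10⁻⁵ × sin 63° = 1.30×10⁻⁴ s⁻¹
Pressure gradient: |∂P/∂n| = 300 Pa / 470000 m = 6.38×10⁻⁴ Pa/m
Geostrophic speed: V_g = |∂P/∂n|/(fρ) = 6.38×10⁻⁴/(1.30×10⁻⁴ × 1.07) = 4.59 m/s
Around a low, centrifugal force acts outward with Coriolis, so pressure-gradient force balances both:
(1/ρ)|∂P/∂n| = fV + V²/R  →  V² + fR·V − fR·V_g = 0
With fR = 1.30×10⁻⁴ × 972×10³ m = 126 m/s:
V = [−fR + √((fR)² + 4 fR V_g)]/2 = [−126 + √(126² + 4×126×4.59)]/2 = 4.44 m/s
Subgeostrophic (V < V_g = 4.59 m/s), as expected around a low.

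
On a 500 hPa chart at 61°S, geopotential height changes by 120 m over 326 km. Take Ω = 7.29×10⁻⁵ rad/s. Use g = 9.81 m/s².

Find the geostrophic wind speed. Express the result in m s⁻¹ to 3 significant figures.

Coriolis parameter at 61°S:
f = 2Ω sin φ = 2 × 7.29×10⁻⁵ × sin 61° = 1.28×10⁻⁴ s⁻¹
Height gradient: |∂Z/∂n| = 120 m / 326000 m = 3.68×10⁻⁴
On a pressure surface, geostrophic balance gives V_g = (g/f)|∂Z/∂n|:
V_g = 9.81 × 3.68×10⁻⁴ / 1.28×10⁻⁴ = 28.3 m/s

28.3 m s⁻¹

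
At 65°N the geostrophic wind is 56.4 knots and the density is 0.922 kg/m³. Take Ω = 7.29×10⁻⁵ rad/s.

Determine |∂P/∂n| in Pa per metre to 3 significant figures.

Coriolis parameter at 65°N:
f = 2Ω sin φ = 2 × 7.29×10⁻⁵ × sin 65° = 1.32×10⁻⁴ s⁻¹
Wind speed in SI: 56.4 knots = 29.0 m/s
Geostrophic balance rearranged: |∂P/∂n| = f ρ V_g
|∂P/∂n| = 1.32×10⁻⁴ × 0.922 × 29.0 = 3.53×10⁻³ Pa/m

3.53×10⁻³ Pa/m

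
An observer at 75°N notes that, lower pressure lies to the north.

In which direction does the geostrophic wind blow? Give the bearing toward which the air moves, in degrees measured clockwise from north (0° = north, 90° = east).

The pressure-gradient force points toward the north (bearing 000°).
Geostrophic balance: in the Northern Hemisphere the Coriolis force deflects motion to the right, so the geostrophic wind blows 90° to the right of the pressure-gradient force (low pressure on the left).
Rotating 000° by 90° clockwise gives 090° — the wind blows toward the east.

090°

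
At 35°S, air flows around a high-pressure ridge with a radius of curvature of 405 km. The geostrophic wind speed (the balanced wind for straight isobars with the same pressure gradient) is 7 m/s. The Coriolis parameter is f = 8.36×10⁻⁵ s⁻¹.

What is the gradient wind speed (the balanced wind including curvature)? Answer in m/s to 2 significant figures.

9.9 m/s

Around a high, pressure-gradient force acts outward with centrifugal, so Coriolis balances both:
fV = (1/ρ)|∂P/∂n| + V²/R  →  V² − fR·V + fR·V_g = 0
With fR = 8.36×10⁻⁵ × 405×10³ m = 33.9 m/s:
V = [fR − √((fR)² − 4 fR V_g)]/2 = [33.9 − √(33.9² − 4×33.9×7)]/2 = 9.89 m/s
Supergeostrophic (V > V_g = 7 m/s), as expected around a high.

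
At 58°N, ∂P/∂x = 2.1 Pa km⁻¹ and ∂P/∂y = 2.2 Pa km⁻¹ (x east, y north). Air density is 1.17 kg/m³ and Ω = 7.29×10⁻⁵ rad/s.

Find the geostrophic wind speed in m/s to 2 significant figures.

Coriolis parameter at 58°N:
f = 2Ω sin φ = 2 × 7.29×10⁻⁵ × sin 58° = 1.24×10⁻⁴ s⁻¹
Component geostrophic relations (x east, y north):
u_g = −(1/(fρ)) ∂P/∂y,  v_g = (1/(fρ)) ∂P/∂x
u_g = −(2.2×10⁻³)/(1.24×10⁻⁴ × 1.17) = −15.2 m/s;  v_g = (2.1×10⁻³)/(1.24×10⁻⁴ × 1.17) = 14.5 m/s
|V_g| = √(u_g² + v_g²) = 21.0 m/s

21 m/s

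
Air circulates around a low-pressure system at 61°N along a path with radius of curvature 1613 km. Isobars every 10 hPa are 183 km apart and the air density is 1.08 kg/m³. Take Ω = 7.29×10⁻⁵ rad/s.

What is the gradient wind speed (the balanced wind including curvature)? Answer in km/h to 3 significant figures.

Coriolis parameter at 61°N:
f = 2Ω sin φ = 2 × 7.29×10⁻⁵ × sin 61° = 1.28×10⁻⁴ s⁻¹
Pressure gradient: |∂P/∂n| = 1000 Pa / 183000 m = 5.46×10⁻³ Pa/m
Geostrophic speed: V_g = |∂P/∂n|/(fρ) = 5.46×10⁻³/(1.28×10⁻⁴ × 1.08) = 39.7 m/s
Around a low, centrifugal force acts outward with Coriolis, so pressure-gradient force balances both:
(1/ρ)|∂P/∂n| = fV + V²/R  →  V² + fR·V − fR·V_g = 0
With fR = 1.28×10⁻⁴ × 1613×10³ m = 206 m/s:
V = [−fR + √((fR)² + 4 fR V_g)]/2 = [−206 + √(206² + 4×206×39.7)]/2 = 34 m/s
Subgeostrophic (V < V_g = 39.7 m/s), as expected around a low.
Converting: 34 m/s × 3.6 = 123 km/h

123 km/h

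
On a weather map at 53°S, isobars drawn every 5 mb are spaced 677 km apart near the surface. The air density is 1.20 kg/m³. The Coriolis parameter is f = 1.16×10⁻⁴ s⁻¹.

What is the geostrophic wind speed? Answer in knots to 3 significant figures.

10.3 knots

Pressure gradient: |∂P/∂n| = 500 Pa / 677000 m = 7.39×10⁻⁴ Pa/m
Geostrophic balance (pressure-gradient force = Coriolis force):
V_g = (1/(fρ)) |∂P/∂n| = 7.39×10⁻⁴ / (1.16×10⁻⁴ × 1.20) = 5.31 m/s
Converting: 5.31 m/s × 1.944 = 10.3 knots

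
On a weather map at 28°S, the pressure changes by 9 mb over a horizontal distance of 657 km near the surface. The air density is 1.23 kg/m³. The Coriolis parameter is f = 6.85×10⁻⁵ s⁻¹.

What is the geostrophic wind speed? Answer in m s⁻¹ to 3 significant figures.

16.3 m s⁻¹

Pressure gradient: |∂P/∂n| = 900 Pa / 657000 m = 1.37×10⁻³ Pa/m
Geostrophic balance (pressure-gradient force = Coriolis force):
V_g = (1/(fρ)) |∂P/∂n| = 1.37×10⁻³ / (6.85×10⁻⁵ × 1.23) = 16.3 m/s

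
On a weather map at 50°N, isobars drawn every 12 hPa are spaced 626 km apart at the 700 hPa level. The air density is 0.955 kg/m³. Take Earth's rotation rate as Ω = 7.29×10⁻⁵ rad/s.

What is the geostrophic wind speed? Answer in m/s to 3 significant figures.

Coriolis parameter at 50°N:
f = 2Ω sin φ = 2 × 7.29×10⁻⁵ × sin 50° = 1.12×10⁻⁴ s⁻¹
Pressure gradient: |∂P/∂n| = 1200 Pa / 626000 m = 1.92×10⁻³ Pa/m
Geostrophic balance (pressure-gradient force = Coriolis force):
V_g = (1/(fρ)) |∂P/∂n| = 1.92×10⁻³ / (1.12×10⁻⁴ × 0.955) = 18.0 m/s

18.0 m/s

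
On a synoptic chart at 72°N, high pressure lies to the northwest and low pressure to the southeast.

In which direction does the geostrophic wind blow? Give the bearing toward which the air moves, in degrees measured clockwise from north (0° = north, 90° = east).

225°

The pressure-gradient force points toward the southeast (bearing 135°).
Geostrophic balance: in the Northern Hemisphere the Coriolis force deflects motion to the right, so the geostrophic wind blows 90° to the right of the pressure-gradient force (low pressure on the left).
Rotating 135° by 90° clockwise gives 225° — the wind blows toward the southwest.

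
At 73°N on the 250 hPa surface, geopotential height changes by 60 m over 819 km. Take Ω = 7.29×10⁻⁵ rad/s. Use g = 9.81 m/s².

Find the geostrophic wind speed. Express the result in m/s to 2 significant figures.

Coriolis parameter at 73°N:
f = 2Ω sin φ = 2 × 7.29×10⁻⁵ × sin 73° = 1.39×10⁻⁴ s⁻¹
Height gradient: |∂Z/∂n| = 60 m / 819000 m = 7.33×10⁻⁵
On a pressure surface, geostrophic balance gives V_g = (g/f)|∂Z/∂n|:
V_g = 9.81 × 7.33×10⁻⁵ / 1.39×10⁻⁴ = 5.15 m/s

5.2 m/s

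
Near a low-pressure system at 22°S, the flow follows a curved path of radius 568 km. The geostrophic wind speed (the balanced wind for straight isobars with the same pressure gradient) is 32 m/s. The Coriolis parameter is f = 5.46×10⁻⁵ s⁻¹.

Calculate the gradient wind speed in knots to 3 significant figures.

38.1 knots

Around a low, centrifugal force acts outward with Coriolis, so pressure-gradient force balances both:
(1/ρ)|∂P/∂n| = fV + V²/R  →  V² + fR·V − fR·V_g = 0
With fR = 5.46×10⁻⁵ × 568×10³ m = 31.0 m/s:
V = [−fR + √((fR)² + 4 fR V_g)]/2 = [−31.0 + √(31.0² + 4×31.0×32)]/2 = 19.6 m/s
Subgeostrophic (V < V_g = 32 m/s), as expected around a low.
Converting: 19.6 m/s × 1.944 = 38.1 knots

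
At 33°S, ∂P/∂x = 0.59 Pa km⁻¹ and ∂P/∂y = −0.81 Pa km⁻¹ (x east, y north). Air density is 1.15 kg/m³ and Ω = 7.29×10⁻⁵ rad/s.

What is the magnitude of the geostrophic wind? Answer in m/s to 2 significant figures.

11 m/s

Coriolis parameter at 33°S:
f = 2Ω sin φ = 2 × 7.29×10⁻⁵ × sin 33° = 7.94×10⁻⁵ s⁻¹
In the Southern Hemisphere f is negative: f = −7.94×10⁻⁵ s⁻¹.
Component geostrophic relations (x east, y north):
u_g = −(1/(fρ)) ∂P/∂y,  v_g = (1/(fρ)) ∂P/∂x
u_g = −(−0.81×10⁻³)/(−7.94×10⁻⁵ × 1.15) = −8.87 m/s;  v_g = (0.59×10⁻³)/(−7.94×10⁻⁵ × 1.15) = −6.46 m/s
|V_g| = √(u_g² + v_g²) = 11.0 m/s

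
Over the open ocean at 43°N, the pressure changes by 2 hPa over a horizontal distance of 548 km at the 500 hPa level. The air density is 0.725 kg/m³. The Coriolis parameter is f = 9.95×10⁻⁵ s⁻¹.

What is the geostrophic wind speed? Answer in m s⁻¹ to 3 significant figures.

5.06 m s⁻¹

Pressure gradient: |∂P/∂n| = 200 Pa / 548000 m = 3.65×10⁻⁴ Pa/m
Geostrophic balance (pressure-gradient force = Coriolis force):
V_g = (1/(fρ)) |∂P/∂n| = 3.65×10⁻⁴ / (9.95×10⁻⁵ × 0.725) = 5.06 m/s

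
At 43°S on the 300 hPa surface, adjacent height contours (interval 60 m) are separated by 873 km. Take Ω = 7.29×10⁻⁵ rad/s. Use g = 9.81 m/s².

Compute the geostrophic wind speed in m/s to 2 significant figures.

Coriolis parameter at 43°S:
f = 2Ω sin φ = 2 × 7.29×10⁻⁵ × sin 43° = 9.94×10⁻⁵ s⁻¹
Height gradient: |∂Z/∂n| = 60 m / 873000 m = 6.87×10⁻⁵
On a pressure surface, geostrophic balance gives V_g = (g/f)|∂Z/∂n|:
V_g = 9.81 × 6.87×10⁻⁵ / 9.94×10⁻⁵ = 6.78 m/s

6.8 m/s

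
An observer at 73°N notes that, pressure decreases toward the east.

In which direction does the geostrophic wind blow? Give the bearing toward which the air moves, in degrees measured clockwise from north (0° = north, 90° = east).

180°

The pressure-gradient force points toward the east (bearing 090°).
Geostrophic balance: in the Northern Hemisphere the Coriolis force deflects motion to the right, so the geostrophic wind blows 90° to the right of the pressure-gradient force (low pressure on the left).
Rotating 090° by 90° clockwise gives 180° — the wind blows toward the south.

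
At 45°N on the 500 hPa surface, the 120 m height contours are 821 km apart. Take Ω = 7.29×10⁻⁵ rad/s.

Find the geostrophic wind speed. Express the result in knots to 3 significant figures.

Coriolis parameter at 45°N:
f = 2Ω sin φ = 2 × 7.29×10⁻⁵ × sin 45° = 1.03×10⁻⁴ s⁻¹
Height gradient: |∂Z/∂n| = 120 m / 821000 m = 1.46×10⁻⁴
On a pressure surface, geostrophic balance gives V_g = (g/f)|∂Z/∂n|:
V_g = 9.81 × 1.46×10⁻⁴ / 1.03×10⁻⁴ = 13.9 m/s
Converting: 13.9 m/s × 1.944 = 27.0 knots

27.0 knots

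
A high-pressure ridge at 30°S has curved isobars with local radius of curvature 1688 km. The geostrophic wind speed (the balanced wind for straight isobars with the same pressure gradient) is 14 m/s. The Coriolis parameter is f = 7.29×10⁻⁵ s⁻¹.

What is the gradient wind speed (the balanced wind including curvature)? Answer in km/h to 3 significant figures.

Around a high, pressure-gradient force acts outward with centrifugal, so Coriolis balances both:
fV = (1/ρ)|∂P/∂n| + V²/R  →  V² − fR·V + fR·V_g = 0
With fR = 7.29×10⁻⁵ × 1688×10³ m = 123 m/s:
V = [fR − √((fR)² − 4 fR V_g)]/2 = [123 − √(123² − 4×123×14)]/2 = 16.1 m/s
Supergeostrophic (V > V_g = 14 m/s), as expected around a high.
Converting: 16.1 m/s × 3.6 = 58.0 km/h

58.0 km/h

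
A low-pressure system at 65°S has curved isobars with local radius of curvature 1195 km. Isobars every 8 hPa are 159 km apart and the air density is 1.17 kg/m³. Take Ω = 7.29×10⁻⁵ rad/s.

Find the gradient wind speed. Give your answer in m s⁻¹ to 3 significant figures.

27.7 m s⁻¹

Coriolis parameter at 65°S:
f = 2Ω sin φ = 2 × 7.29×10⁻⁵ × sin 65° = 1.32×10⁻⁴ s⁻¹
Pressure gradient: |∂P/∂n| = 800 Pa / 159000 m = 5.03×10⁻³ Pa/m
Geostrophic speed: V_g = |∂P/∂n|/(fρ) = 5.03×10⁻³/(1.32×10⁻⁴ × 1.17) = 32.5 m/s
Around a low, centrifugal force acts outward with Coriolis, so pressure-gradient force balances both:
(1/ρ)|∂P/∂n| = fV + V²/R  →  V² + fR·V − fR·V_g = 0
With fR = 1.32×10⁻⁴ × 1195×10³ m = 158 m/s:
V = [−fR + √((fR)² + 4 fR V_g)]/2 = [−158 + √(158² + 4×158×32.5)]/2 = 27.7 m/s
Subgeostrophic (V < V_g = 32.5 m/s), as expected around a low.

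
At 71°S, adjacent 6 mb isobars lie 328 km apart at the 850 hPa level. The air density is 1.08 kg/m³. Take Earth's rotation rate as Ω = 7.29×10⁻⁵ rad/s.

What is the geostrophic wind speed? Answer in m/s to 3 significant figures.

Coriolis parameter at 71°S:
f = 2Ω sin φ = 2 × 7.29×10⁻⁵ × sin 71° = 1.38×10⁻⁴ s⁻¹
Pressure gradient: |∂P/∂n| = 600 Pa / 328000 m = 1.83×10⁻³ Pa/m
Geostrophic balance (pressure-gradient force = Coriolis force):
V_g = (1/(fρ)) |∂P/∂n| = 1.83×10⁻³ / (1.38×10⁻⁴ × 1.08) = 12.3 m/s

12.3 m/s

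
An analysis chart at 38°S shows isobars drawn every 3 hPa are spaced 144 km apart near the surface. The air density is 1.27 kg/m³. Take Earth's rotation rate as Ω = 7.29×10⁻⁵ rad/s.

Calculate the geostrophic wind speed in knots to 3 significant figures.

Coriolis parameter at 38°S:
f = 2Ω sin φ = 2 × 7.29×10⁻⁵ × sin 38° = 8.98×10⁻⁵ s⁻¹
Pressure gradient: |∂P/∂n| = 300 Pa / 144000 m = 2.08×10⁻³ Pa/m
Geostrophic balance (pressure-gradient force = Coriolis force):
V_g = (1/(fρ)) |∂P/∂n| = 2.08×10⁻³ / (8.98×10⁻⁵ × 1.27) = 18.3 m/s
Converting: 18.3 m/s × 1.944 = 35.5 knots

35.5 knots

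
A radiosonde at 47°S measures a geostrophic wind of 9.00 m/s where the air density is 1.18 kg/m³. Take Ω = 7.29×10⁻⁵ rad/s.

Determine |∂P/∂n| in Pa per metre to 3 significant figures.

1.13×10⁻³ Pa/m

Coriolis parameter at 47°S:
f = 2Ω sin φ = 2 × 7.29×10⁻⁵ × sin 47° = 1.07×10⁻⁴ s⁻¹
Geostrophic balance rearranged: |∂P/∂n| = f ρ V_g
|∂P/∂n| = 1.07×10⁻⁴ × 1.18 × 9.00 = 1.13×10⁻³ Pa/m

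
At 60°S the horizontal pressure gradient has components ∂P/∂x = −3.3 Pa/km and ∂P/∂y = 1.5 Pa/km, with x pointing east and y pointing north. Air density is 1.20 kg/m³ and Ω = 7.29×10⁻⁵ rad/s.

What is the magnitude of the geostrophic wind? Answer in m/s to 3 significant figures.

Coriolis parameter at 60°S:
f = 2Ω sin φ = 2 × 7.29×10⁻⁵ × sin 60° = 1.26×10⁻⁴ s⁻¹
In the Southern Hemisphere f is negative: f = −1.26×10⁻⁴ s⁻¹.
Component geostrophic relations (x east, y north):
u_g = −(1/(fρ)) ∂P/∂y,  v_g = (1/(fρ)) ∂P/∂x
u_g = −(1.5×10⁻³)/(−1.26×10⁻⁴ × 1.20) = 9.90 m/s;  v_g = (−3.3×10⁻³)/(−1.26×10⁻⁴ × 1.20) = 21.8 m/s
|V_g| = √(u_g² + v_g²) = 23.9 m/s

23.9 m/s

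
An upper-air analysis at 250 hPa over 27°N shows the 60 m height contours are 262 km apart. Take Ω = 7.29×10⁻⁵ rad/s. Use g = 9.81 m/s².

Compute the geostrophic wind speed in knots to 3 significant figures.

66.0 knots

Coriolis parameter at 27°N:
f = 2Ω sin φ = 2 × 7.29×10⁻⁵ × sin 27° = 6.62×10⁻⁵ s⁻¹
Height gradient: |∂Z/∂n| = 60 m / 262000 m = 2.29×10⁻⁴
On a pressure surface, geostrophic balance gives V_g = (g/f)|∂Z/∂n|:
V_g = 9.81 × 2.29×10⁻⁴ / 6.62×10⁻⁵ = 33.9 m/s
Converting: 33.9 m/s × 1.944 = 66.0 knots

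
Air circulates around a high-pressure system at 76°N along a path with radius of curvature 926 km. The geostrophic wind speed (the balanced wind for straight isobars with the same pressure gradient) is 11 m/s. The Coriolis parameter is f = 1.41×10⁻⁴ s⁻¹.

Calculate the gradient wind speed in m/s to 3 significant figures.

12.1 m/s

Around a high, pressure-gradient force acts outward with centrifugal, so Coriolis balances both:
fV = (1/ρ)|∂P/∂n| + V²/R  →  V² − fR·V + fR·V_g = 0
With fR = 1.41×10⁻⁴ × 926×10³ m = 131 m/s:
V = [fR − √((fR)² − 4 fR V_g)]/2 = [131 − √(131² − 4×131×11)]/2 = 12.1 m/s
Supergeostrophic (V > V_g = 11 m/s), as expected around a high.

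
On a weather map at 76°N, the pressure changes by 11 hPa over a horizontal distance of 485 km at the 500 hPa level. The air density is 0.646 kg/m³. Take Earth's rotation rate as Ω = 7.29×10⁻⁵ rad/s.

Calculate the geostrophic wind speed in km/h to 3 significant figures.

Coriolis parameter at 76°N:
f = 2Ω sin φ = 2 × 7.29×10⁻⁵ × sin 76° = 1.41×10⁻⁴ s⁻¹
Pressure gradient: |∂P/∂n| = 1100 Pa / 485000 m = 2.27×10⁻³ Pa/m
Geostrophic balance (pressure-gradient force = Coriolis force):
V_g = (1/(fρ)) |∂P/∂n| = 2.27×10⁻³ / (1.41×10⁻⁴ × 0.646) = 24.8 m/s
Converting: 24.8 m/s × 3.6 = 89.3 km/h

89.3 km/h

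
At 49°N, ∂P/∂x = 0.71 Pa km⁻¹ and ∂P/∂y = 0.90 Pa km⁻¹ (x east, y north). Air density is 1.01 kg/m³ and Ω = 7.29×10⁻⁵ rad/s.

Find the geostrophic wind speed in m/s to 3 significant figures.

10.3 m/s

Coriolis parameter at 49°N:
f = 2Ω sin φ = 2 × 7.29×10⁻⁵ × sin 49° = 1.10×10⁻⁴ s⁻¹
Component geostrophic relations (x east, y north):
u_g = −(1/(fρ)) ∂P/∂y,  v_g = (1/(fρ)) ∂P/∂x
u_g = −(0.90×10⁻³)/(1.10×10⁻⁴ × 1.01) = −8.10 m/s;  v_g = (0.71×10⁻³)/(1.10×10⁻⁴ × 1.01) = 6.39 m/s
|V_g| = √(u_g² + v_g²) = 10.3 m/s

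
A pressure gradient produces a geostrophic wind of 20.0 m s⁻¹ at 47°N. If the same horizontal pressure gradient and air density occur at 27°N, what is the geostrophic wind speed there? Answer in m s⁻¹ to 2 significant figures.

With the same pressure gradient and density, V_g ∝ 1/f ∝ 1/sin φ.
V₂ = V₁ · sin φ₁ / sin φ₂ = 20.0 × sin 47° / sin 27°
V₂ = 20.0 × 0.7314/0.4540 = 32 m s⁻¹

32 m s⁻¹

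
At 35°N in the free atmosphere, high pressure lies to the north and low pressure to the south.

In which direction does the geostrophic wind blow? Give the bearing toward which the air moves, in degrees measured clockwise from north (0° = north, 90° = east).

270°

The pressure-gradient force points toward the south (bearing 180°).
Geostrophic balance: in the Northern Hemisphere the Coriolis force deflects motion to the right, so the geostrophic wind blows 90° to the right of the pressure-gradient force (low pressure on the left).
Rotating 180° by 90° clockwise gives 270° — the wind blows toward the west.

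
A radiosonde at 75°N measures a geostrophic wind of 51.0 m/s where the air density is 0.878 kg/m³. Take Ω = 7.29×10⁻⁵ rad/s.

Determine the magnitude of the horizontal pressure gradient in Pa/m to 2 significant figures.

6.3×10⁻³ Pa/m

Coriolis parameter at 75°N:
f = 2Ω sin φ = 2 × 7.29×10⁻⁵ × sin 75° = 1.41×10⁻⁴ s⁻¹
Geostrophic balance rearranged: |∂P/∂n| = f ρ V_g
|∂P/∂n| = 1.41×10⁻⁴ × 0.878 × 51.0 = 6.31×10⁻³ Pa/m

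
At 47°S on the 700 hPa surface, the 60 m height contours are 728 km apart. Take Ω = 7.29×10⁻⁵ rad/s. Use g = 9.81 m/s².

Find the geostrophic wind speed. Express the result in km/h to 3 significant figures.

27.3 km/h

Coriolis parameter at 47°S:
f = 2Ω sin φ = 2 × 7.29×10⁻⁵ × sin 47° = 1.07×10⁻⁴ s⁻¹
Height gradient: |∂Z/∂n| = 60 m / 728000 m = 8.24×10⁻⁵
On a pressure surface, geostrophic balance gives V_g = (g/f)|∂Z/∂n|:
V_g = 9.81 × 8.24×10⁻⁵ / 1.07×10⁻⁴ = 7.58 m/s
Converting: 7.58 m/s × 3.6 = 27.3 km/h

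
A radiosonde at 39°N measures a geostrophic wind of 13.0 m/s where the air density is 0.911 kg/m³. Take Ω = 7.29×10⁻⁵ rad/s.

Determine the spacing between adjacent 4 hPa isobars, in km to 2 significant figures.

Coriolis parameter at 39°N:
f = 2Ω sin φ = 2 × 7.29×10⁻⁵ × sin 39° = 9.18×10⁻⁵ s⁻¹
Geostrophic balance rearranged: |∂P/∂n| = f ρ V_g
|∂P/∂n| = 9.18×10⁻⁵ × 0.911 × 13.0 = 1.09×10⁻³ Pa/m
Isobar spacing: Δn = ΔP/|∂P/∂n| = 400 Pa / 1.09×10⁻³ Pa/m = 368103 m ≈ 370 km

370 km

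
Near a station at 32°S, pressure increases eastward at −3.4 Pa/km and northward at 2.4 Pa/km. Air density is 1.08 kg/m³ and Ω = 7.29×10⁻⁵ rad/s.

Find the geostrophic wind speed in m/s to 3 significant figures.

49.9 m/s

Coriolis parameter at 32°S:
f = 2Ω sin φ = 2 × 7.29×10⁻⁵ × sin 32° = 7.73×10⁻⁵ s⁻¹
In the Southern Hemisphere f is negative: f = −7.73×10⁻⁵ s⁻¹.
Component geostrophic relations (x east, y north):
u_g = −(1/(fρ)) ∂P/∂y,  v_g = (1/(fρ)) ∂P/∂x
u_g = −(2.4×10⁻³)/(−7.73×10⁻⁵ × 1.08) = 28.8 m/s;  v_g = (−3.4×10⁻³)/(−7.73×10⁻⁵ × 1.08) = 40.7 m/s
|V_g| = √(u_g² + v_g²) = 49.9 m/s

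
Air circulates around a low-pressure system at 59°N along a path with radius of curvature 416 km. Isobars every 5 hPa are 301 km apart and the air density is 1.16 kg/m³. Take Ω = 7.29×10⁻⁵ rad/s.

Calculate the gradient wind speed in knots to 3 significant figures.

18.8 knots

Coriolis parameter at 59°N:
f = 2Ω sin φ = 2 × 7.29×10⁻⁵ × sin 59° = 1.25×10⁻⁴ s⁻¹
Pressure gradient: |∂P/∂n| = 500 Pa / 301000 m = 1.66×10⁻³ Pa/m
Geostrophic speed: V_g = |∂P/∂n|/(fρ) = 1.66×10⁻³/(1.25×10⁻⁴ × 1.16) = 11.5 m/s
Around a low, centrifugal force acts outward with Coriolis, so pressure-gradient force balances both:
(1/ρ)|∂P/∂n| = fV + V²/R  →  V² + fR·V − fR·V_g = 0
With fR = 1.25×10⁻⁴ × 416×10³ m = 52.0 m/s:
V = [−fR + √((fR)² + 4 fR V_g)]/2 = [−52.0 + √(52.0² + 4×52.0×11.5)]/2 = 9.66 m/s
Subgeostrophic (V < V_g = 11.5 m/s), as expected around a low.
Converting: 9.66 m/s × 1.944 = 18.8 knots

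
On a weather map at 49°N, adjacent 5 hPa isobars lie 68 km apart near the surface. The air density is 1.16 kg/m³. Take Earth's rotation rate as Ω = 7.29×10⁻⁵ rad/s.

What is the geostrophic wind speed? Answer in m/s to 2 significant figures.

Coriolis parameter at 49°N:
f = 2Ω sin φ = 2 × 7.29×10⁻⁵ × sin 49° = 1.10×10⁻⁴ s⁻¹
Pressure gradient: |∂P/∂n| = 500 Pa / 68000 m = 7.35×10⁻³ Pa/m
Geostrophic balance (pressure-gradient force = Coriolis force):
V_g = (1/(fρ)) |∂P/∂n| = 7.35×10⁻³ / (1.10×10⁻⁴ × 1.16) = 57.6 m/s

58 m/s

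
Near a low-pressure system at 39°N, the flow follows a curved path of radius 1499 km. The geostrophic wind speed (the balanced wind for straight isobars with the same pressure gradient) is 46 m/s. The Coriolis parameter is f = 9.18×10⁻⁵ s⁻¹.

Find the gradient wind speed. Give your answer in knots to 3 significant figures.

70.7 knots

Around a low, centrifugal force acts outward with Coriolis, so pressure-gradient force balances both:
(1/ρ)|∂P/∂n| = fV + V²/R  →  V² + fR·V − fR·V_g = 0
With fR = 9.18×10⁻⁵ × 1499×10³ m = 138 m/s:
V = [−fR + √((fR)² + 4 fR V_g)]/2 = [−138 + √(138² + 4×138×46)]/2 = 36.4 m/s
Subgeostrophic (V < V_g = 46 m/s), as expected around a low.
Converting: 36.4 m/s × 1.944 = 70.7 knots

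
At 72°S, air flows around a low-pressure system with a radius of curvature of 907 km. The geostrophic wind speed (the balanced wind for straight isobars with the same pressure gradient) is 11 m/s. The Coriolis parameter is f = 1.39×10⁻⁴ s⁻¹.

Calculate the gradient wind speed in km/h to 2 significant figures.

37 km/h

Around a low, centrifugal force acts outward with Coriolis, so pressure-gradient force balances both:
(1/ρ)|∂P/∂n| = fV + V²/R  →  V² + fR·V − fR·V_g = 0
With fR = 1.39×10⁻⁴ × 907×10³ m = 126 m/s:
V = [−fR + √((fR)² + 4 fR V_g)]/2 = [−126 + √(126² + 4×126×11)]/2 = 10.2 m/s
Subgeostrophic (V < V_g = 11 m/s), as expected around a low.
Converting: 10.2 m/s × 3.6 = 37 km/h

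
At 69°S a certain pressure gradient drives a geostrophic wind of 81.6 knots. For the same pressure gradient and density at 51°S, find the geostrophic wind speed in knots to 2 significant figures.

With the same pressure gradient and density, V_g ∝ 1/f ∝ 1/sin φ.
V₂ = V₁ · sin φ₁ / sin φ₂ = 81.6 × sin 69° / sin 51°
V₂ = 81.6 × 0.9336/0.7771 = 98 knots

98 knots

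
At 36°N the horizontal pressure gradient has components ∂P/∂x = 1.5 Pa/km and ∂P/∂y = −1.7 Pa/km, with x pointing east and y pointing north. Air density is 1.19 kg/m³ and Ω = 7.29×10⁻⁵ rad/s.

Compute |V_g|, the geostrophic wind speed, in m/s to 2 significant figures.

22 m/s

Coriolis parameter at 36°N:
f = 2Ω sin φ = 2 × 7.29×10⁻⁵ × sin 36° = 8.57×10⁻⁵ s⁻¹
Component geostrophic relations (x east, y north):
u_g = −(1/(fρ)) ∂P/∂y,  v_g = (1/(fρ)) ∂P/∂x
u_g = −(−1.7×10⁻³)/(8.57×10⁻⁵ × 1.19) = 16.7 m/s;  v_g = (1.5×10⁻³)/(8.57×10⁻⁵ × 1.19) = 14.7 m/s
|V_g| = √(u_g² + v_g²) = 22.2 m/s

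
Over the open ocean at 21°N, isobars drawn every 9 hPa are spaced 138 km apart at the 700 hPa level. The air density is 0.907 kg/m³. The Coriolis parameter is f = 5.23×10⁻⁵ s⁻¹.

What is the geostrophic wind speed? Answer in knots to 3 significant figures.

267 knots

Pressure gradient: |∂P/∂n| = 900 Pa / 138000 m = 6.52×10⁻³ Pa/m
Geostrophic balance (pressure-gradient force = Coriolis force):
V_g = (1/(fρ)) |∂P/∂n| = 6.52×10⁻³ / (5.23×10⁻⁵ × 0.907) = 137 m/s
Converting: 137 m/s × 1.944 = 267 knots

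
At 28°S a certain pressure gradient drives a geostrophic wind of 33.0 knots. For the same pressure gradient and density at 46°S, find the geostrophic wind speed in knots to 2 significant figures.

22 knots

With the same pressure gradient and density, V_g ∝ 1/f ∝ 1/sin φ.
V₂ = V₁ · sin φ₁ / sin φ₂ = 33.0 × sin 28° / sin 46°
V₂ = 33.0 × 0.4695/0.7193 = 22 knots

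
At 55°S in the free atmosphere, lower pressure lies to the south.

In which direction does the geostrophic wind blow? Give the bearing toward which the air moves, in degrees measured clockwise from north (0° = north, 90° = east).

The pressure-gradient force points toward the south (bearing 180°).
Geostrophic balance: in the Southern Hemisphere the Coriolis force deflects motion to the left, so the geostrophic wind blows 90° to the left of the pressure-gradient force (low pressure on the right).
Rotating 180° by 90° counterclockwise gives 090° — the wind blows toward the east.

090°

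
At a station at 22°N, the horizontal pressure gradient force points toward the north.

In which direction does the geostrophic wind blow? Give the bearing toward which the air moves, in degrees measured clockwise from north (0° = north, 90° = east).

090°

The pressure-gradient force points toward the north (bearing 000°).
Geostrophic balance: in the Northern Hemisphere the Coriolis force deflects motion to the right, so the geostrophic wind blows 90° to the right of the pressure-gradient force (low pressure on the left).
Rotating 000° by 90° clockwise gives 090° — the wind blows toward the east.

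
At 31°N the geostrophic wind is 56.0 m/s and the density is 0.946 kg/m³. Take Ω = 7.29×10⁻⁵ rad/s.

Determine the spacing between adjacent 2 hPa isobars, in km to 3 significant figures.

Coriolis parameter at 31°N:
f = 2Ω sin φ = 2 × 7.29×10⁻⁵ × sin 31° = 7.51×10⁻⁵ s⁻¹
Geostrophic balance rearranged: |∂P/∂n| = f ρ V_g
|∂P/∂n| = 7.51×10⁻⁵ × 0.946 × 56.0 = 3.98×10⁻³ Pa/m
Isobar spacing: Δn = ΔP/|∂P/∂n| = 200 Pa / 3.98×10⁻³ Pa/m = 50275 m ≈ 50.3 km

50.3 km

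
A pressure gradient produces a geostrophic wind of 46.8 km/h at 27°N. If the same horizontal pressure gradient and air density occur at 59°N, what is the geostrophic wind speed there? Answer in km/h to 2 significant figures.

25 km/h

With the same pressure gradient and density, V_g ∝ 1/f ∝ 1/sin φ.
V₂ = V₁ · sin φ₁ / sin φ₂ = 46.8 × sin 27° / sin 59°
V₂ = 46.8 × 0.4540/0.8572 = 25 km/h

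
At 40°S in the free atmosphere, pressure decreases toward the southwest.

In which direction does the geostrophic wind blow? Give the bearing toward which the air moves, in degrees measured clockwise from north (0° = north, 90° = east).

The pressure-gradient force points toward the southwest (bearing 225°).
Geostrophic balance: in the Southern Hemisphere the Coriolis force deflects motion to the left, so the geostrophic wind blows 90° to the left of the pressure-gradient force (low pressure on the right).
Rotating 225° by 90° counterclockwise gives 135° — the wind blows toward the southeast.

135°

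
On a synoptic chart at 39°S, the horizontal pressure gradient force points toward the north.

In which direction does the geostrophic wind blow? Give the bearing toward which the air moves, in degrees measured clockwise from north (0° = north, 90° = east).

The pressure-gradient force points toward the north (bearing 000°).
Geostrophic balance: in the Southern Hemisphere the Coriolis force deflects motion to the left, so the geostrophic wind blows 90° to the left of the pressure-gradient force (low pressure on the right).
Rotating 000° by 90° counterclockwise gives 270° — the wind blows toward the west.

270°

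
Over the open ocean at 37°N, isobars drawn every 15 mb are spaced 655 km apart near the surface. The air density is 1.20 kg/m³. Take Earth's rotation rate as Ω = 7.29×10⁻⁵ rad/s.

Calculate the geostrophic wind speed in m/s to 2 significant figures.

22 m/s

Coriolis parameter at 37°N:
f = 2Ω sin φ = 2 × 7.29×10⁻⁵ × sin 37° = 8.77×10⁻⁵ s⁻¹
Pressure gradient: |∂P/∂n| = 1500 Pa / 655000 m = 2.29×10⁻³ Pa/m
Geostrophic balance (pressure-gradient force = Coriolis force):
V_g = (1/(fρ)) |∂P/∂n| = 2.29×10⁻³ / (8.77×10⁻⁵ × 1.20) = 21.7 m/s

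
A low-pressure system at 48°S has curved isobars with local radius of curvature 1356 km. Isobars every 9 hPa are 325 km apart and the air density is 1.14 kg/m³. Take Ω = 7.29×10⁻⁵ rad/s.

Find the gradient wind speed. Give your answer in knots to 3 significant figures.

Coriolis parameter at 48°S:
f = 2Ω sin φ = 2 × 7.29×10⁻⁵ × sin 48° = 1.08×10⁻⁴ s⁻¹
Pressure gradient: |∂P/∂n| = 900 Pa / 325000 m = 2.77×10⁻³ Pa/m
Geostrophic speed: V_g = |∂P/∂n|/(fρ) = 2.77×10⁻³/(1.08×10⁻⁴ × 1.14) = 22.4 m/s
Around a low, centrifugal force acts outward with Coriolis, so pressure-gradient force balances both:
(1/ρ)|∂P/∂n| = fV + V²/R  →  V² + fR·V − fR·V_g = 0
With fR = 1.08×10⁻⁴ × 1356×10³ m = 147 m/s:
V = [−fR + √((fR)² + 4 fR V_g)]/2 = [−147 + √(147² + 4×147×22.4)]/2 = 19.8 m/s
Subgeostrophic (V < V_g = 22.4 m/s), as expected around a low.
Converting: 19.8 m/s × 1.944 = 38.4 knots

38.4 knots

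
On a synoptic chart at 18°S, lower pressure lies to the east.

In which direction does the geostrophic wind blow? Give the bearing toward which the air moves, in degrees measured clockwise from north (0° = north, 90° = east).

The pressure-gradient force points toward the east (bearing 090°).
Geostrophic balance: in the Southern Hemisphere the Coriolis force deflects motion to the left, so the geostrophic wind blows 90° to the left of the pressure-gradient force (low pressure on the right).
Rotating 090° by 90° counterclockwise gives 000° — the wind blows toward the north.

000°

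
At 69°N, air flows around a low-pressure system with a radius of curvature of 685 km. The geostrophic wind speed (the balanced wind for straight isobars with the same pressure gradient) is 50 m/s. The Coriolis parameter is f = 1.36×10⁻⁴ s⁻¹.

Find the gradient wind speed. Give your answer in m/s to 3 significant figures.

Around a low, centrifugal force acts outward with Coriolis, so pressure-gradient force balances both:
(1/ρ)|∂P/∂n| = fV + V²/R  →  V² + fR·V − fR·V_g = 0
With fR = 1.36×10⁻⁴ × 685×10³ m = 93.2 m/s:
V = [−fR + √((fR)² + 4 fR V_g)]/2 = [−93.2 + √(93.2² + 4×93.2×50)]/2 = 36 m/s
Subgeostrophic (V < V_g = 50 m/s), as expected around a low.

36.0 m/s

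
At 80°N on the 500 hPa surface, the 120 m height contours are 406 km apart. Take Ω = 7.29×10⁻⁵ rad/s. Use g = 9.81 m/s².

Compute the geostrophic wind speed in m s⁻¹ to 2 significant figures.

20 m s⁻¹

Coriolis parameter at 80°N:
f = 2Ω sin φ = 2 × 7.29×10⁻⁵ × sin 80° = 1.44×10⁻⁴ s⁻¹
Height gradient: |∂Z/∂n| = 120 m / 406000 m = 2.96×10⁻⁴
On a pressure surface, geostrophic balance gives V_g = (g/f)|∂Z/∂n|:
V_g = 9.81 × 2.96×10⁻⁴ / 1.44×10⁻⁴ = 20.2 m/s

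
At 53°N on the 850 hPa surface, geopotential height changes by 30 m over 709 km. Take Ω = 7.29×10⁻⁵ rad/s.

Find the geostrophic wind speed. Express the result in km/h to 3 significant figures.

12.8 km/h

Coriolis parameter at 53°N:
f = 2Ω sin φ = 2 × 7.29×10⁻⁵ × sin 53° = 1.16×10⁻⁴ s⁻¹
Height gradient: |∂Z/∂n| = 30 m / 709000 m = 4.23×10⁻⁵
On a pressure surface, geostrophic balance gives V_g = (g/f)|∂Z/∂n|:
V_g = 9.81 × 4.23×10⁻⁵ / 1.16×10⁻⁴ = 3.56 m/s
Converting: 3.56 m/s × 3.6 = 12.8 km/h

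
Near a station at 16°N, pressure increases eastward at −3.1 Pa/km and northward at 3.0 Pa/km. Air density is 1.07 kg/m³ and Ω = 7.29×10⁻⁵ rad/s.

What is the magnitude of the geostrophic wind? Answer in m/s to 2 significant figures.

Coriolis parameter at 16°N:
f = 2Ω sin φ = 2 × 7.29×10⁻⁵ × sin 16° = 4.02×10⁻⁵ s⁻¹
Component geostrophic relations (x east, y north):
u_g = −(1/(fρ)) ∂P/∂y,  v_g = (1/(fρ)) ∂P/∂x
u_g = −(3.0×10⁻³)/(4.02×10⁻⁵ × 1.07) = −69.8 m/s;  v_g = (−3.1×10⁻³)/(4.02×10⁻⁵ × 1.07) = −72.1 m/s
|V_g| = √(u_g² + v_g²) = 100 m/s

100 m/s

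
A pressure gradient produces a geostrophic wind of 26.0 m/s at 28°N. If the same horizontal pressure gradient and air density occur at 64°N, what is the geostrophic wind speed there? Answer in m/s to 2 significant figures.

With the same pressure gradient and density, V_g ∝ 1/f ∝ 1/sin φ.
V₂ = V₁ · sin φ₁ / sin φ₂ = 26.0 × sin 28° / sin 64°
V₂ = 26.0 × 0.4695/0.8988 = 14 m/s

14 m/s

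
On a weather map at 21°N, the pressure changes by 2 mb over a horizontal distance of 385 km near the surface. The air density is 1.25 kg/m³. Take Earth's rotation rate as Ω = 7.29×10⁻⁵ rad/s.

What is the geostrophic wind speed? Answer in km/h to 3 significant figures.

Coriolis parameter at 21°N:
f = 2Ω sin φ = 2 × 7.29×10⁻⁵ × sin 21° = 5.23×10⁻⁵ s⁻¹
Pressure gradient: |∂P/∂n| = 200 Pa / 385000 m = 5.19×10⁻⁴ Pa/m
Geostrophic balance (pressure-gradient force = Coriolis force):
V_g = (1/(fρ)) |∂P/∂n| = 5.19×10⁻⁴ / (5.23×10⁻⁵ × 1.25) = 7.95 m/s
Converting: 7.95 m/s × 3.6 = 28.6 km/h

28.6 km/h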